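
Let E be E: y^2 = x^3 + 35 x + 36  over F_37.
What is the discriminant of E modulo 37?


4 a^3 + 27 b^2 = 4*35^3 + 27*36^2 = 171500 + 34992 = 206492
Delta = -16 * (206492) = -3303872
Delta mod 37 = 6

Delta = 6 (mod 37)


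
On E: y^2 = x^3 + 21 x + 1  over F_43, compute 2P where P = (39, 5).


Doubling: s = (3 x1^2 + a) / (2 y1)
s = (3*39^2 + 21) / (2*5) mod 43 = 37
x3 = s^2 - 2 x1 mod 43 = 37^2 - 2*39 = 1
y3 = s (x1 - x3) - y1 mod 43 = 37 * (39 - 1) - 5 = 25

2P = (1, 25)


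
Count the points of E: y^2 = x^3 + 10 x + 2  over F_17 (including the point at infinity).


For each x in F_17, count y with y^2 = x^3 + 10 x + 2 mod 17:
  x = 0: RHS = 2, y in [6, 11]  -> 2 point(s)
  x = 1: RHS = 13, y in [8, 9]  -> 2 point(s)
  x = 2: RHS = 13, y in [8, 9]  -> 2 point(s)
  x = 3: RHS = 8, y in [5, 12]  -> 2 point(s)
  x = 4: RHS = 4, y in [2, 15]  -> 2 point(s)
  x = 8: RHS = 16, y in [4, 13]  -> 2 point(s)
  x = 11: RHS = 15, y in [7, 10]  -> 2 point(s)
  x = 13: RHS = 0, y in [0]  -> 1 point(s)
  x = 14: RHS = 13, y in [8, 9]  -> 2 point(s)
  x = 15: RHS = 8, y in [5, 12]  -> 2 point(s)
  x = 16: RHS = 8, y in [5, 12]  -> 2 point(s)
Affine points: 21. Add the point at infinity: total = 22.

#E(F_17) = 22


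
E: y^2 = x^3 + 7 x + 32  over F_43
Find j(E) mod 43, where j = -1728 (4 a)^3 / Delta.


Delta = -16(4 a^3 + 27 b^2) mod 43 = 37
-1728 * (4 a)^3 = -1728 * (4*7)^3 mod 43 = 39
j = 39 * 37^(-1) mod 43 = 15

j = 15 (mod 43)


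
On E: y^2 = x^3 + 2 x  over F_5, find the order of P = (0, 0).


Compute successive multiples of P until we hit O:
  1P = (0, 0)
  2P = O

ord(P) = 2


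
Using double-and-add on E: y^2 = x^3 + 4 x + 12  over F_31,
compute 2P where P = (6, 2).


k = 2 = 10_2 (binary, LSB first: 01)
Double-and-add from P = (6, 2):
  bit 0 = 0: acc unchanged = O
  bit 1 = 1: acc = O + (28, 2) = (28, 2)

2P = (28, 2)


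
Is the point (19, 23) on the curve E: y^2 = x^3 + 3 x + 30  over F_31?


Check whether y^2 = x^3 + 3 x + 30 (mod 31) for (x, y) = (19, 23).
LHS: y^2 = 23^2 mod 31 = 2
RHS: x^3 + 3 x + 30 = 19^3 + 3*19 + 30 mod 31 = 2
LHS = RHS

Yes, on the curve


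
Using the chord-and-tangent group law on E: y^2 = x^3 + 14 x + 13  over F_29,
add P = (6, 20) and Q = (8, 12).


P != Q, so use the chord formula.
s = (y2 - y1) / (x2 - x1) = (21) / (2) mod 29 = 25
x3 = s^2 - x1 - x2 mod 29 = 25^2 - 6 - 8 = 2
y3 = s (x1 - x3) - y1 mod 29 = 25 * (6 - 2) - 20 = 22

P + Q = (2, 22)


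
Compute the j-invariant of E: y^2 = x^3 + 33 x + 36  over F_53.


Delta = -16(4 a^3 + 27 b^2) mod 53 = 40
-1728 * (4 a)^3 = -1728 * (4*33)^3 mod 53 = 4
j = 4 * 40^(-1) mod 53 = 16

j = 16 (mod 53)


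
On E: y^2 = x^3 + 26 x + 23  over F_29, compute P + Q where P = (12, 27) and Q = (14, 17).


P != Q, so use the chord formula.
s = (y2 - y1) / (x2 - x1) = (19) / (2) mod 29 = 24
x3 = s^2 - x1 - x2 mod 29 = 24^2 - 12 - 14 = 28
y3 = s (x1 - x3) - y1 mod 29 = 24 * (12 - 28) - 27 = 24

P + Q = (28, 24)


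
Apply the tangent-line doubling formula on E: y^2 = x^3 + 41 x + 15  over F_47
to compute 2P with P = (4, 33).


Doubling: s = (3 x1^2 + a) / (2 y1)
s = (3*4^2 + 41) / (2*33) mod 47 = 22
x3 = s^2 - 2 x1 mod 47 = 22^2 - 2*4 = 6
y3 = s (x1 - x3) - y1 mod 47 = 22 * (4 - 6) - 33 = 17

2P = (6, 17)


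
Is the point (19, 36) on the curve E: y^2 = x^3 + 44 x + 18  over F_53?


Check whether y^2 = x^3 + 44 x + 18 (mod 53) for (x, y) = (19, 36).
LHS: y^2 = 36^2 mod 53 = 24
RHS: x^3 + 44 x + 18 = 19^3 + 44*19 + 18 mod 53 = 28
LHS != RHS

No, not on the curve


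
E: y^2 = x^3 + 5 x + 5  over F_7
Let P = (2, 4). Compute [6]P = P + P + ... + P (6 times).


k = 6 = 110_2 (binary, LSB first: 011)
Double-and-add from P = (2, 4):
  bit 0 = 0: acc unchanged = O
  bit 1 = 1: acc = O + (5, 1) = (5, 1)
  bit 2 = 1: acc = (5, 1) + (1, 5) = (2, 3)

6P = (2, 3)


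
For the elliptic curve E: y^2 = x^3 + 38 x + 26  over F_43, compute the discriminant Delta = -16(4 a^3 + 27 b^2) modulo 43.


4 a^3 + 27 b^2 = 4*38^3 + 27*26^2 = 219488 + 18252 = 237740
Delta = -16 * (237740) = -3803840
Delta mod 43 = 26

Delta = 26 (mod 43)


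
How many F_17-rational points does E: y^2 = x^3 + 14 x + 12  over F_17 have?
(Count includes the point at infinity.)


For each x in F_17, count y with y^2 = x^3 + 14 x + 12 mod 17:
  x = 3: RHS = 13, y in [8, 9]  -> 2 point(s)
  x = 4: RHS = 13, y in [8, 9]  -> 2 point(s)
  x = 9: RHS = 0, y in [0]  -> 1 point(s)
  x = 10: RHS = 13, y in [8, 9]  -> 2 point(s)
  x = 11: RHS = 1, y in [1, 16]  -> 2 point(s)
  x = 12: RHS = 4, y in [2, 15]  -> 2 point(s)
Affine points: 11. Add the point at infinity: total = 12.

#E(F_17) = 12


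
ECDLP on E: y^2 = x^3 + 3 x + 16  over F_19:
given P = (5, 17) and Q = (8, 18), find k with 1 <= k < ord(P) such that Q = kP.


Enumerate multiples of P until we hit Q = (8, 18):
  1P = (5, 17)
  2P = (14, 16)
  3P = (4, 4)
  4P = (8, 1)
  5P = (7, 0)
  6P = (8, 18)
Match found at i = 6.

k = 6


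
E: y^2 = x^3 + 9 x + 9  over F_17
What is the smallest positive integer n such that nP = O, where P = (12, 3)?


Compute successive multiples of P until we hit O:
  1P = (12, 3)
  2P = (2, 1)
  3P = (1, 6)
  4P = (0, 3)
  5P = (5, 14)
  6P = (16, 13)
  7P = (8, 7)
  8P = (15, 0)
  ... (continuing to 16P)
  16P = O

ord(P) = 16


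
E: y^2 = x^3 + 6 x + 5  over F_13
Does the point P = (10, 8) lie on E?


Check whether y^2 = x^3 + 6 x + 5 (mod 13) for (x, y) = (10, 8).
LHS: y^2 = 8^2 mod 13 = 12
RHS: x^3 + 6 x + 5 = 10^3 + 6*10 + 5 mod 13 = 12
LHS = RHS

Yes, on the curve


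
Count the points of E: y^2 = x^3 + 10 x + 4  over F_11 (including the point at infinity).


For each x in F_11, count y with y^2 = x^3 + 10 x + 4 mod 11:
  x = 0: RHS = 4, y in [2, 9]  -> 2 point(s)
  x = 1: RHS = 4, y in [2, 9]  -> 2 point(s)
  x = 4: RHS = 9, y in [3, 8]  -> 2 point(s)
  x = 5: RHS = 3, y in [5, 6]  -> 2 point(s)
  x = 6: RHS = 5, y in [4, 7]  -> 2 point(s)
  x = 9: RHS = 9, y in [3, 8]  -> 2 point(s)
  x = 10: RHS = 4, y in [2, 9]  -> 2 point(s)
Affine points: 14. Add the point at infinity: total = 15.

#E(F_11) = 15


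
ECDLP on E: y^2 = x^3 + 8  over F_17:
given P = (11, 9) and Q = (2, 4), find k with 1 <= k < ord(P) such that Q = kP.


Enumerate multiples of P until we hit Q = (2, 4):
  1P = (11, 9)
  2P = (14, 7)
  3P = (0, 12)
  4P = (2, 4)
Match found at i = 4.

k = 4


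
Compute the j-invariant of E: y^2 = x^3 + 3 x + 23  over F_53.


Delta = -16(4 a^3 + 27 b^2) mod 53 = 29
-1728 * (4 a)^3 = -1728 * (4*3)^3 mod 53 = 36
j = 36 * 29^(-1) mod 53 = 25

j = 25 (mod 53)


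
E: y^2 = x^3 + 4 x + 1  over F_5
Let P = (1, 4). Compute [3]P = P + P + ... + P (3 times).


k = 3 = 11_2 (binary, LSB first: 11)
Double-and-add from P = (1, 4):
  bit 0 = 1: acc = O + (1, 4) = (1, 4)
  bit 1 = 1: acc = (1, 4) + (4, 4) = (0, 1)

3P = (0, 1)


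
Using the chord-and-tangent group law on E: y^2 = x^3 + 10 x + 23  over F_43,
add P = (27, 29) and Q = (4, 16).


P != Q, so use the chord formula.
s = (y2 - y1) / (x2 - x1) = (30) / (20) mod 43 = 23
x3 = s^2 - x1 - x2 mod 43 = 23^2 - 27 - 4 = 25
y3 = s (x1 - x3) - y1 mod 43 = 23 * (27 - 25) - 29 = 17

P + Q = (25, 17)


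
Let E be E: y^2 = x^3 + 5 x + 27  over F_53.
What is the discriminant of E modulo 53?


4 a^3 + 27 b^2 = 4*5^3 + 27*27^2 = 500 + 19683 = 20183
Delta = -16 * (20183) = -322928
Delta mod 53 = 1

Delta = 1 (mod 53)


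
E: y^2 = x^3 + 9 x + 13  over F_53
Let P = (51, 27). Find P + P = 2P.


Doubling: s = (3 x1^2 + a) / (2 y1)
s = (3*51^2 + 9) / (2*27) mod 53 = 21
x3 = s^2 - 2 x1 mod 53 = 21^2 - 2*51 = 21
y3 = s (x1 - x3) - y1 mod 53 = 21 * (51 - 21) - 27 = 20

2P = (21, 20)


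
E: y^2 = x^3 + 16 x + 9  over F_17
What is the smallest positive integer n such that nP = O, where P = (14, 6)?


Compute successive multiples of P until we hit O:
  1P = (14, 6)
  2P = (14, 11)
  3P = O

ord(P) = 3


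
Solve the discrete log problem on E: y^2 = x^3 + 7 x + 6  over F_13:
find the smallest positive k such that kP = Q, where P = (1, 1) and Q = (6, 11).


Enumerate multiples of P until we hit Q = (6, 11):
  1P = (1, 1)
  2P = (10, 6)
  3P = (6, 2)
  4P = (5, 6)
  5P = (11, 6)
  6P = (11, 7)
  7P = (5, 7)
  8P = (6, 11)
Match found at i = 8.

k = 8


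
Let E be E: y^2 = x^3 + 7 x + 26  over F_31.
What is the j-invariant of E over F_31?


Delta = -16(4 a^3 + 27 b^2) mod 31 = 15
-1728 * (4 a)^3 = -1728 * (4*7)^3 mod 31 = 1
j = 1 * 15^(-1) mod 31 = 29

j = 29 (mod 31)


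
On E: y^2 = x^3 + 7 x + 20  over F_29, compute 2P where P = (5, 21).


Doubling: s = (3 x1^2 + a) / (2 y1)
s = (3*5^2 + 7) / (2*21) mod 29 = 13
x3 = s^2 - 2 x1 mod 29 = 13^2 - 2*5 = 14
y3 = s (x1 - x3) - y1 mod 29 = 13 * (5 - 14) - 21 = 7

2P = (14, 7)


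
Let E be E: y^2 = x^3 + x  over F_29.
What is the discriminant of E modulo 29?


4 a^3 + 27 b^2 = 4*1^3 + 27*0^2 = 4 + 0 = 4
Delta = -16 * (4) = -64
Delta mod 29 = 23

Delta = 23 (mod 29)


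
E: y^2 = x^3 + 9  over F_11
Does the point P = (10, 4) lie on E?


Check whether y^2 = x^3 + 0 x + 9 (mod 11) for (x, y) = (10, 4).
LHS: y^2 = 4^2 mod 11 = 5
RHS: x^3 + 0 x + 9 = 10^3 + 0*10 + 9 mod 11 = 8
LHS != RHS

No, not on the curve


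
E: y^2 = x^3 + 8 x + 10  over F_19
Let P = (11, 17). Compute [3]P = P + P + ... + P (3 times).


k = 3 = 11_2 (binary, LSB first: 11)
Double-and-add from P = (11, 17):
  bit 0 = 1: acc = O + (11, 17) = (11, 17)
  bit 1 = 1: acc = (11, 17) + (8, 4) = (4, 7)

3P = (4, 7)


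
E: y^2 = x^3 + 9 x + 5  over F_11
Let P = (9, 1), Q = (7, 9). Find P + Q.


P != Q, so use the chord formula.
s = (y2 - y1) / (x2 - x1) = (8) / (9) mod 11 = 7
x3 = s^2 - x1 - x2 mod 11 = 7^2 - 9 - 7 = 0
y3 = s (x1 - x3) - y1 mod 11 = 7 * (9 - 0) - 1 = 7

P + Q = (0, 7)


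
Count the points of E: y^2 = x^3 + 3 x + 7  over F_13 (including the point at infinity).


For each x in F_13, count y with y^2 = x^3 + 3 x + 7 mod 13:
  x = 3: RHS = 4, y in [2, 11]  -> 2 point(s)
  x = 5: RHS = 4, y in [2, 11]  -> 2 point(s)
  x = 8: RHS = 10, y in [6, 7]  -> 2 point(s)
  x = 9: RHS = 9, y in [3, 10]  -> 2 point(s)
  x = 10: RHS = 10, y in [6, 7]  -> 2 point(s)
  x = 12: RHS = 3, y in [4, 9]  -> 2 point(s)
Affine points: 12. Add the point at infinity: total = 13.

#E(F_13) = 13


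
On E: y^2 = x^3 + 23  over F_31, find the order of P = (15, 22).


Compute successive multiples of P until we hit O:
  1P = (15, 22)
  2P = (20, 26)
  3P = (14, 16)
  4P = (7, 26)
  5P = (17, 10)
  6P = (4, 5)
  7P = (19, 0)
  8P = (4, 26)
  ... (continuing to 14P)
  14P = O

ord(P) = 14


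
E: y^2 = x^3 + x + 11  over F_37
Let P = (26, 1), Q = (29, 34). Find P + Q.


P != Q, so use the chord formula.
s = (y2 - y1) / (x2 - x1) = (33) / (3) mod 37 = 11
x3 = s^2 - x1 - x2 mod 37 = 11^2 - 26 - 29 = 29
y3 = s (x1 - x3) - y1 mod 37 = 11 * (26 - 29) - 1 = 3

P + Q = (29, 3)


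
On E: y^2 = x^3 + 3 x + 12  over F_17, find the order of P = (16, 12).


Compute successive multiples of P until we hit O:
  1P = (16, 12)
  2P = (1, 13)
  3P = (13, 15)
  4P = (6, 12)
  5P = (12, 5)
  6P = (8, 2)
  7P = (2, 14)
  8P = (7, 11)
  ... (continuing to 23P)
  23P = O

ord(P) = 23


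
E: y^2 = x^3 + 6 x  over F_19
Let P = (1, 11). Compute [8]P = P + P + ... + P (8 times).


k = 8 = 1000_2 (binary, LSB first: 0001)
Double-and-add from P = (1, 11):
  bit 0 = 0: acc unchanged = O
  bit 1 = 0: acc unchanged = O
  bit 2 = 0: acc unchanged = O
  bit 3 = 1: acc = O + (7, 10) = (7, 10)

8P = (7, 10)


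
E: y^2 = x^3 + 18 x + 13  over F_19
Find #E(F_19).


For each x in F_19, count y with y^2 = x^3 + 18 x + 13 mod 19:
  x = 2: RHS = 0, y in [0]  -> 1 point(s)
  x = 4: RHS = 16, y in [4, 15]  -> 2 point(s)
  x = 5: RHS = 0, y in [0]  -> 1 point(s)
  x = 7: RHS = 7, y in [8, 11]  -> 2 point(s)
  x = 8: RHS = 4, y in [2, 17]  -> 2 point(s)
  x = 9: RHS = 11, y in [7, 12]  -> 2 point(s)
  x = 12: RHS = 0, y in [0]  -> 1 point(s)
  x = 14: RHS = 7, y in [8, 11]  -> 2 point(s)
  x = 17: RHS = 7, y in [8, 11]  -> 2 point(s)
Affine points: 15. Add the point at infinity: total = 16.

#E(F_19) = 16


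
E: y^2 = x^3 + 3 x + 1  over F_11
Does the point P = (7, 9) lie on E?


Check whether y^2 = x^3 + 3 x + 1 (mod 11) for (x, y) = (7, 9).
LHS: y^2 = 9^2 mod 11 = 4
RHS: x^3 + 3 x + 1 = 7^3 + 3*7 + 1 mod 11 = 2
LHS != RHS

No, not on the curve


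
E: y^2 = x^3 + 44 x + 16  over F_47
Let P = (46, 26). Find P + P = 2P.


Doubling: s = (3 x1^2 + a) / (2 y1)
s = (3*46^2 + 44) / (2*26) mod 47 = 0
x3 = s^2 - 2 x1 mod 47 = 0^2 - 2*46 = 2
y3 = s (x1 - x3) - y1 mod 47 = 0 * (46 - 2) - 26 = 21

2P = (2, 21)


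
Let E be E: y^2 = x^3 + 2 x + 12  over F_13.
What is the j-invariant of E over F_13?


Delta = -16(4 a^3 + 27 b^2) mod 13 = 5
-1728 * (4 a)^3 = -1728 * (4*2)^3 mod 13 = 5
j = 5 * 5^(-1) mod 13 = 1

j = 1 (mod 13)


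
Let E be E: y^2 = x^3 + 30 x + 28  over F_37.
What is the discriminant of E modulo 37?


4 a^3 + 27 b^2 = 4*30^3 + 27*28^2 = 108000 + 21168 = 129168
Delta = -16 * (129168) = -2066688
Delta mod 37 = 21

Delta = 21 (mod 37)


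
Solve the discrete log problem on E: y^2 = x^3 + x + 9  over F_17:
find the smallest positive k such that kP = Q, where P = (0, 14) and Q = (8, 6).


Enumerate multiples of P until we hit Q = (8, 6):
  1P = (0, 14)
  2P = (9, 13)
  3P = (12, 10)
  4P = (7, 11)
  5P = (14, 9)
  6P = (2, 11)
  7P = (13, 14)
  8P = (4, 3)
  9P = (11, 12)
  10P = (8, 6)
Match found at i = 10.

k = 10


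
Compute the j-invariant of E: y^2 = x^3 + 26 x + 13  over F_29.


Delta = -16(4 a^3 + 27 b^2) mod 29 = 2
-1728 * (4 a)^3 = -1728 * (4*26)^3 mod 29 = 28
j = 28 * 2^(-1) mod 29 = 14

j = 14 (mod 29)


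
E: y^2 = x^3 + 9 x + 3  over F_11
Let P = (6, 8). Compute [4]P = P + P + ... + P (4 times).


k = 4 = 100_2 (binary, LSB first: 001)
Double-and-add from P = (6, 8):
  bit 0 = 0: acc unchanged = O
  bit 1 = 0: acc unchanged = O
  bit 2 = 1: acc = O + (10, 9) = (10, 9)

4P = (10, 9)


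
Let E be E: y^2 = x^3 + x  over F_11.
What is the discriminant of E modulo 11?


4 a^3 + 27 b^2 = 4*1^3 + 27*0^2 = 4 + 0 = 4
Delta = -16 * (4) = -64
Delta mod 11 = 2

Delta = 2 (mod 11)


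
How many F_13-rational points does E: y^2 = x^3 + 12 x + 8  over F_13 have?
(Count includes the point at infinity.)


For each x in F_13, count y with y^2 = x^3 + 12 x + 8 mod 13:
  x = 2: RHS = 1, y in [1, 12]  -> 2 point(s)
  x = 4: RHS = 3, y in [4, 9]  -> 2 point(s)
  x = 6: RHS = 10, y in [6, 7]  -> 2 point(s)
  x = 9: RHS = 0, y in [0]  -> 1 point(s)
  x = 10: RHS = 10, y in [6, 7]  -> 2 point(s)
Affine points: 9. Add the point at infinity: total = 10.

#E(F_13) = 10


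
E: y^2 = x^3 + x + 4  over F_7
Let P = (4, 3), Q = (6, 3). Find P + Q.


P != Q, so use the chord formula.
s = (y2 - y1) / (x2 - x1) = (0) / (2) mod 7 = 0
x3 = s^2 - x1 - x2 mod 7 = 0^2 - 4 - 6 = 4
y3 = s (x1 - x3) - y1 mod 7 = 0 * (4 - 4) - 3 = 4

P + Q = (4, 4)


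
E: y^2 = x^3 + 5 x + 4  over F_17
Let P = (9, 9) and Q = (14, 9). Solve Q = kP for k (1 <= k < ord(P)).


Enumerate multiples of P until we hit Q = (14, 9):
  1P = (9, 9)
  2P = (14, 9)
Match found at i = 2.

k = 2


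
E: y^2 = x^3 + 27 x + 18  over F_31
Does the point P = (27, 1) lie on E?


Check whether y^2 = x^3 + 27 x + 18 (mod 31) for (x, y) = (27, 1).
LHS: y^2 = 1^2 mod 31 = 1
RHS: x^3 + 27 x + 18 = 27^3 + 27*27 + 18 mod 31 = 1
LHS = RHS

Yes, on the curve


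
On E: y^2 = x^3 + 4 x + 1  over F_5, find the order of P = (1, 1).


Compute successive multiples of P until we hit O:
  1P = (1, 1)
  2P = (4, 1)
  3P = (0, 4)
  4P = (3, 0)
  5P = (0, 1)
  6P = (4, 4)
  7P = (1, 4)
  8P = O

ord(P) = 8


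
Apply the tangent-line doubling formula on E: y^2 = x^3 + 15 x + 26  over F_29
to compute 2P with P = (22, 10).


Doubling: s = (3 x1^2 + a) / (2 y1)
s = (3*22^2 + 15) / (2*10) mod 29 = 11
x3 = s^2 - 2 x1 mod 29 = 11^2 - 2*22 = 19
y3 = s (x1 - x3) - y1 mod 29 = 11 * (22 - 19) - 10 = 23

2P = (19, 23)


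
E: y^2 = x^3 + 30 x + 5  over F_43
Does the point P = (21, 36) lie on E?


Check whether y^2 = x^3 + 30 x + 5 (mod 43) for (x, y) = (21, 36).
LHS: y^2 = 36^2 mod 43 = 6
RHS: x^3 + 30 x + 5 = 21^3 + 30*21 + 5 mod 43 = 6
LHS = RHS

Yes, on the curve


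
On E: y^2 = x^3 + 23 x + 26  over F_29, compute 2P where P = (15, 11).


Doubling: s = (3 x1^2 + a) / (2 y1)
s = (3*15^2 + 23) / (2*11) mod 29 = 8
x3 = s^2 - 2 x1 mod 29 = 8^2 - 2*15 = 5
y3 = s (x1 - x3) - y1 mod 29 = 8 * (15 - 5) - 11 = 11

2P = (5, 11)


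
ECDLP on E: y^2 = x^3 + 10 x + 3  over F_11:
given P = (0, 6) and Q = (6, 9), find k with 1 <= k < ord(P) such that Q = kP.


Enumerate multiples of P until we hit Q = (6, 9):
  1P = (0, 6)
  2P = (1, 6)
  3P = (10, 5)
  4P = (2, 3)
  5P = (3, 4)
  6P = (6, 9)
Match found at i = 6.

k = 6


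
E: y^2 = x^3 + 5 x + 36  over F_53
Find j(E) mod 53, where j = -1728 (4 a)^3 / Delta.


Delta = -16(4 a^3 + 27 b^2) mod 53 = 23
-1728 * (4 a)^3 = -1728 * (4*5)^3 mod 53 = 43
j = 43 * 23^(-1) mod 53 = 18

j = 18 (mod 53)


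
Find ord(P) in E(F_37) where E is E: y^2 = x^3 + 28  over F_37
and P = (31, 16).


Compute successive multiples of P until we hit O:
  1P = (31, 16)
  2P = (2, 31)
  3P = (0, 19)
  4P = (34, 1)
  5P = (34, 36)
  6P = (0, 18)
  7P = (2, 6)
  8P = (31, 21)
  ... (continuing to 9P)
  9P = O

ord(P) = 9


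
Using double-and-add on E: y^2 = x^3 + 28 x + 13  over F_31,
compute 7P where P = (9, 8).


k = 7 = 111_2 (binary, LSB first: 111)
Double-and-add from P = (9, 8):
  bit 0 = 1: acc = O + (9, 8) = (9, 8)
  bit 1 = 1: acc = (9, 8) + (21, 29) = (6, 5)
  bit 2 = 1: acc = (6, 5) + (17, 15) = (16, 0)

7P = (16, 0)


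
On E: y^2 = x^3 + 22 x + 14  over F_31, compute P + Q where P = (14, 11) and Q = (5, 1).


P != Q, so use the chord formula.
s = (y2 - y1) / (x2 - x1) = (21) / (22) mod 31 = 8
x3 = s^2 - x1 - x2 mod 31 = 8^2 - 14 - 5 = 14
y3 = s (x1 - x3) - y1 mod 31 = 8 * (14 - 14) - 11 = 20

P + Q = (14, 20)


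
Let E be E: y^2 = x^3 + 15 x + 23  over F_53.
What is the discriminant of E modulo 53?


4 a^3 + 27 b^2 = 4*15^3 + 27*23^2 = 13500 + 14283 = 27783
Delta = -16 * (27783) = -444528
Delta mod 53 = 36

Delta = 36 (mod 53)


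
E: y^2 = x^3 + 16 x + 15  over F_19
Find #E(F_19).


For each x in F_19, count y with y^2 = x^3 + 16 x + 15 mod 19:
  x = 2: RHS = 17, y in [6, 13]  -> 2 point(s)
  x = 5: RHS = 11, y in [7, 12]  -> 2 point(s)
  x = 6: RHS = 4, y in [2, 17]  -> 2 point(s)
  x = 8: RHS = 9, y in [3, 16]  -> 2 point(s)
  x = 10: RHS = 16, y in [4, 15]  -> 2 point(s)
  x = 12: RHS = 16, y in [4, 15]  -> 2 point(s)
  x = 13: RHS = 7, y in [8, 11]  -> 2 point(s)
  x = 14: RHS = 0, y in [0]  -> 1 point(s)
  x = 15: RHS = 1, y in [1, 18]  -> 2 point(s)
  x = 16: RHS = 16, y in [4, 15]  -> 2 point(s)
  x = 18: RHS = 17, y in [6, 13]  -> 2 point(s)
Affine points: 21. Add the point at infinity: total = 22.

#E(F_19) = 22


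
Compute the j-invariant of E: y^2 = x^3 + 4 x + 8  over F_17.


Delta = -16(4 a^3 + 27 b^2) mod 17 = 12
-1728 * (4 a)^3 = -1728 * (4*4)^3 mod 17 = 11
j = 11 * 12^(-1) mod 17 = 8

j = 8 (mod 17)


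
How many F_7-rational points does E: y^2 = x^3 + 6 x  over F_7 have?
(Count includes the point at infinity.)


For each x in F_7, count y with y^2 = x^3 + 6 x + 0 mod 7:
  x = 0: RHS = 0, y in [0]  -> 1 point(s)
  x = 1: RHS = 0, y in [0]  -> 1 point(s)
  x = 4: RHS = 4, y in [2, 5]  -> 2 point(s)
  x = 5: RHS = 1, y in [1, 6]  -> 2 point(s)
  x = 6: RHS = 0, y in [0]  -> 1 point(s)
Affine points: 7. Add the point at infinity: total = 8.

#E(F_7) = 8


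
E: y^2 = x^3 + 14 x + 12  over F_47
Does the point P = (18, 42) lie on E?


Check whether y^2 = x^3 + 14 x + 12 (mod 47) for (x, y) = (18, 42).
LHS: y^2 = 42^2 mod 47 = 25
RHS: x^3 + 14 x + 12 = 18^3 + 14*18 + 12 mod 47 = 33
LHS != RHS

No, not on the curve


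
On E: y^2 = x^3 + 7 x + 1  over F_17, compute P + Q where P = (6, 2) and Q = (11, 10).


P != Q, so use the chord formula.
s = (y2 - y1) / (x2 - x1) = (8) / (5) mod 17 = 5
x3 = s^2 - x1 - x2 mod 17 = 5^2 - 6 - 11 = 8
y3 = s (x1 - x3) - y1 mod 17 = 5 * (6 - 8) - 2 = 5

P + Q = (8, 5)


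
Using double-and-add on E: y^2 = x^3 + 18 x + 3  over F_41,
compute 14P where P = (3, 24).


k = 14 = 1110_2 (binary, LSB first: 0111)
Double-and-add from P = (3, 24):
  bit 0 = 0: acc unchanged = O
  bit 1 = 1: acc = O + (37, 21) = (37, 21)
  bit 2 = 1: acc = (37, 21) + (18, 3) = (7, 29)
  bit 3 = 1: acc = (7, 29) + (6, 9) = (18, 38)

14P = (18, 38)


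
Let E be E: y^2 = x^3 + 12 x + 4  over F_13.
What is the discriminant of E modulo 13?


4 a^3 + 27 b^2 = 4*12^3 + 27*4^2 = 6912 + 432 = 7344
Delta = -16 * (7344) = -117504
Delta mod 13 = 3

Delta = 3 (mod 13)


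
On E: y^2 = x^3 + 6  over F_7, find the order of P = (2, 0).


Compute successive multiples of P until we hit O:
  1P = (2, 0)
  2P = O

ord(P) = 2


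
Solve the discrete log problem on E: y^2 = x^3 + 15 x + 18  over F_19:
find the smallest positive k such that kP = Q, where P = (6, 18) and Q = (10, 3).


Enumerate multiples of P until we hit Q = (10, 3):
  1P = (6, 18)
  2P = (13, 4)
  3P = (4, 16)
  4P = (10, 16)
  5P = (8, 2)
  6P = (12, 11)
  7P = (5, 3)
  8P = (5, 16)
  9P = (12, 8)
  10P = (8, 17)
  11P = (10, 3)
Match found at i = 11.

k = 11


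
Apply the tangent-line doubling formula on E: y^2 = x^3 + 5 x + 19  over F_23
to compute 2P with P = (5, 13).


Doubling: s = (3 x1^2 + a) / (2 y1)
s = (3*5^2 + 5) / (2*13) mod 23 = 19
x3 = s^2 - 2 x1 mod 23 = 19^2 - 2*5 = 6
y3 = s (x1 - x3) - y1 mod 23 = 19 * (5 - 6) - 13 = 14

2P = (6, 14)


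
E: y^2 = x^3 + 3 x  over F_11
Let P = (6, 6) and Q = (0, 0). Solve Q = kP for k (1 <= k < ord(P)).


Enumerate multiples of P until we hit Q = (0, 0):
  1P = (6, 6)
  2P = (0, 0)
Match found at i = 2.

k = 2


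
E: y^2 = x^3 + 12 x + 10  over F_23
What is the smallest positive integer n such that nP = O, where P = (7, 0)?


Compute successive multiples of P until we hit O:
  1P = (7, 0)
  2P = O

ord(P) = 2


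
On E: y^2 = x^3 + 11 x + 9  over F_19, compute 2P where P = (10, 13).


Doubling: s = (3 x1^2 + a) / (2 y1)
s = (3*10^2 + 11) / (2*13) mod 19 = 1
x3 = s^2 - 2 x1 mod 19 = 1^2 - 2*10 = 0
y3 = s (x1 - x3) - y1 mod 19 = 1 * (10 - 0) - 13 = 16

2P = (0, 16)


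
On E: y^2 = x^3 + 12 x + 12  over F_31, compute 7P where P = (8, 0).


k = 7 = 111_2 (binary, LSB first: 111)
Double-and-add from P = (8, 0):
  bit 0 = 1: acc = O + (8, 0) = (8, 0)
  bit 1 = 1: acc = (8, 0) + O = (8, 0)
  bit 2 = 1: acc = (8, 0) + O = (8, 0)

7P = (8, 0)


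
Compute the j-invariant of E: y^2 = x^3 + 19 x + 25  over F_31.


Delta = -16(4 a^3 + 27 b^2) mod 31 = 25
-1728 * (4 a)^3 = -1728 * (4*19)^3 mod 31 = 4
j = 4 * 25^(-1) mod 31 = 20

j = 20 (mod 31)


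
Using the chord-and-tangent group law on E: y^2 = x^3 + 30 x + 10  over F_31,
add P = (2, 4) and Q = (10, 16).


P != Q, so use the chord formula.
s = (y2 - y1) / (x2 - x1) = (12) / (8) mod 31 = 17
x3 = s^2 - x1 - x2 mod 31 = 17^2 - 2 - 10 = 29
y3 = s (x1 - x3) - y1 mod 31 = 17 * (2 - 29) - 4 = 2

P + Q = (29, 2)


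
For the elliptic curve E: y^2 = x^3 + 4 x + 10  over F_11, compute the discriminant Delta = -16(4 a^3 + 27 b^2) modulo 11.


4 a^3 + 27 b^2 = 4*4^3 + 27*10^2 = 256 + 2700 = 2956
Delta = -16 * (2956) = -47296
Delta mod 11 = 4

Delta = 4 (mod 11)


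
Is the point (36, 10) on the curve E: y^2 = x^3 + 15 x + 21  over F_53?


Check whether y^2 = x^3 + 15 x + 21 (mod 53) for (x, y) = (36, 10).
LHS: y^2 = 10^2 mod 53 = 47
RHS: x^3 + 15 x + 21 = 36^3 + 15*36 + 21 mod 53 = 47
LHS = RHS

Yes, on the curve


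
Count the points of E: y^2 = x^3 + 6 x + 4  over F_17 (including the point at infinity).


For each x in F_17, count y with y^2 = x^3 + 6 x + 4 mod 17:
  x = 0: RHS = 4, y in [2, 15]  -> 2 point(s)
  x = 3: RHS = 15, y in [7, 10]  -> 2 point(s)
  x = 6: RHS = 1, y in [1, 16]  -> 2 point(s)
  x = 7: RHS = 15, y in [7, 10]  -> 2 point(s)
  x = 12: RHS = 2, y in [6, 11]  -> 2 point(s)
  x = 13: RHS = 1, y in [1, 16]  -> 2 point(s)
  x = 15: RHS = 1, y in [1, 16]  -> 2 point(s)
Affine points: 14. Add the point at infinity: total = 15.

#E(F_17) = 15


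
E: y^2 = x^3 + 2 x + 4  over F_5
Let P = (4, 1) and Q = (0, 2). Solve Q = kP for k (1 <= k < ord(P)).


Enumerate multiples of P until we hit Q = (0, 2):
  1P = (4, 1)
  2P = (2, 4)
  3P = (0, 3)
  4P = (0, 2)
Match found at i = 4.

k = 4


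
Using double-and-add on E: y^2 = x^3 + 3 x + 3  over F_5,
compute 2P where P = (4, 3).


k = 2 = 10_2 (binary, LSB first: 01)
Double-and-add from P = (4, 3):
  bit 0 = 0: acc unchanged = O
  bit 1 = 1: acc = O + (3, 3) = (3, 3)

2P = (3, 3)


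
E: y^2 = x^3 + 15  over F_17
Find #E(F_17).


For each x in F_17, count y with y^2 = x^3 + 0 x + 15 mod 17:
  x = 0: RHS = 15, y in [7, 10]  -> 2 point(s)
  x = 1: RHS = 16, y in [4, 13]  -> 2 point(s)
  x = 3: RHS = 8, y in [5, 12]  -> 2 point(s)
  x = 5: RHS = 4, y in [2, 15]  -> 2 point(s)
  x = 7: RHS = 1, y in [1, 16]  -> 2 point(s)
  x = 8: RHS = 0, y in [0]  -> 1 point(s)
  x = 9: RHS = 13, y in [8, 9]  -> 2 point(s)
  x = 12: RHS = 9, y in [3, 14]  -> 2 point(s)
  x = 13: RHS = 2, y in [6, 11]  -> 2 point(s)
Affine points: 17. Add the point at infinity: total = 18.

#E(F_17) = 18


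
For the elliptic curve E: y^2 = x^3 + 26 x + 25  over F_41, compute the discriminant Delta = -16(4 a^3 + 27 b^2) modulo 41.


4 a^3 + 27 b^2 = 4*26^3 + 27*25^2 = 70304 + 16875 = 87179
Delta = -16 * (87179) = -1394864
Delta mod 41 = 38

Delta = 38 (mod 41)


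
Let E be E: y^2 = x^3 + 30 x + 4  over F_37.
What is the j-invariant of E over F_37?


Delta = -16(4 a^3 + 27 b^2) mod 37 = 18
-1728 * (4 a)^3 = -1728 * (4*30)^3 mod 37 = 27
j = 27 * 18^(-1) mod 37 = 20

j = 20 (mod 37)


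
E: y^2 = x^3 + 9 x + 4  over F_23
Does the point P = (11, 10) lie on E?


Check whether y^2 = x^3 + 9 x + 4 (mod 23) for (x, y) = (11, 10).
LHS: y^2 = 10^2 mod 23 = 8
RHS: x^3 + 9 x + 4 = 11^3 + 9*11 + 4 mod 23 = 8
LHS = RHS

Yes, on the curve


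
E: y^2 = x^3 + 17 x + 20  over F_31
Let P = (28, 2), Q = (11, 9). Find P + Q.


P != Q, so use the chord formula.
s = (y2 - y1) / (x2 - x1) = (7) / (14) mod 31 = 16
x3 = s^2 - x1 - x2 mod 31 = 16^2 - 28 - 11 = 0
y3 = s (x1 - x3) - y1 mod 31 = 16 * (28 - 0) - 2 = 12

P + Q = (0, 12)


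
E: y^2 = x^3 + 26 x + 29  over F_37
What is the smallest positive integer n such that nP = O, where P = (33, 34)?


Compute successive multiples of P until we hit O:
  1P = (33, 34)
  2P = (8, 3)
  3P = (24, 26)
  4P = (5, 32)
  5P = (26, 22)
  6P = (27, 8)
  7P = (4, 30)
  8P = (28, 19)
  ... (continuing to 35P)
  35P = O

ord(P) = 35


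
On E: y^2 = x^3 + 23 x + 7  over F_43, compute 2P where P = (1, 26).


Doubling: s = (3 x1^2 + a) / (2 y1)
s = (3*1^2 + 23) / (2*26) mod 43 = 22
x3 = s^2 - 2 x1 mod 43 = 22^2 - 2*1 = 9
y3 = s (x1 - x3) - y1 mod 43 = 22 * (1 - 9) - 26 = 13

2P = (9, 13)


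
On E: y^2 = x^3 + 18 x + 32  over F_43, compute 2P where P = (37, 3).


Doubling: s = (3 x1^2 + a) / (2 y1)
s = (3*37^2 + 18) / (2*3) mod 43 = 21
x3 = s^2 - 2 x1 mod 43 = 21^2 - 2*37 = 23
y3 = s (x1 - x3) - y1 mod 43 = 21 * (37 - 23) - 3 = 33

2P = (23, 33)


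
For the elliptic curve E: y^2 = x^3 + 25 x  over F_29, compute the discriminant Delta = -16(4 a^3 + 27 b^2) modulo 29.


4 a^3 + 27 b^2 = 4*25^3 + 27*0^2 = 62500 + 0 = 62500
Delta = -16 * (62500) = -1000000
Delta mod 29 = 7

Delta = 7 (mod 29)


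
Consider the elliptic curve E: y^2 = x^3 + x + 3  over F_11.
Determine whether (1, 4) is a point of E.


Check whether y^2 = x^3 + 1 x + 3 (mod 11) for (x, y) = (1, 4).
LHS: y^2 = 4^2 mod 11 = 5
RHS: x^3 + 1 x + 3 = 1^3 + 1*1 + 3 mod 11 = 5
LHS = RHS

Yes, on the curve


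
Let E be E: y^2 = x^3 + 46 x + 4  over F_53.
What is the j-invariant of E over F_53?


Delta = -16(4 a^3 + 27 b^2) mod 53 = 41
-1728 * (4 a)^3 = -1728 * (4*46)^3 mod 53 = 2
j = 2 * 41^(-1) mod 53 = 44

j = 44 (mod 53)


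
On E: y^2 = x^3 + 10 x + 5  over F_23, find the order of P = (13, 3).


Compute successive multiples of P until we hit O:
  1P = (13, 3)
  2P = (1, 19)
  3P = (21, 0)
  4P = (1, 4)
  5P = (13, 20)
  6P = O

ord(P) = 6


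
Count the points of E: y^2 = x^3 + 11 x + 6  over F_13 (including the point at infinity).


For each x in F_13, count y with y^2 = x^3 + 11 x + 6 mod 13:
  x = 2: RHS = 10, y in [6, 7]  -> 2 point(s)
  x = 3: RHS = 1, y in [1, 12]  -> 2 point(s)
  x = 4: RHS = 10, y in [6, 7]  -> 2 point(s)
  x = 5: RHS = 4, y in [2, 11]  -> 2 point(s)
  x = 7: RHS = 10, y in [6, 7]  -> 2 point(s)
Affine points: 10. Add the point at infinity: total = 11.

#E(F_13) = 11


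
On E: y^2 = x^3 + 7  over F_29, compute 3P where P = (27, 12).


k = 3 = 11_2 (binary, LSB first: 11)
Double-and-add from P = (27, 12):
  bit 0 = 1: acc = O + (27, 12) = (27, 12)
  bit 1 = 1: acc = (27, 12) + (26, 3) = (28, 8)

3P = (28, 8)


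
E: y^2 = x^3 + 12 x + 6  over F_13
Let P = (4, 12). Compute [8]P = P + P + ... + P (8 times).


k = 8 = 1000_2 (binary, LSB first: 0001)
Double-and-add from P = (4, 12):
  bit 0 = 0: acc unchanged = O
  bit 1 = 0: acc unchanged = O
  bit 2 = 0: acc unchanged = O
  bit 3 = 1: acc = O + (2, 5) = (2, 5)

8P = (2, 5)


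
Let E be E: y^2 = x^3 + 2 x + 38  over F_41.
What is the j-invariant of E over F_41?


Delta = -16(4 a^3 + 27 b^2) mod 41 = 28
-1728 * (4 a)^3 = -1728 * (4*2)^3 mod 41 = 3
j = 3 * 28^(-1) mod 41 = 25

j = 25 (mod 41)


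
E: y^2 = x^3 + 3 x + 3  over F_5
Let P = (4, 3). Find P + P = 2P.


Doubling: s = (3 x1^2 + a) / (2 y1)
s = (3*4^2 + 3) / (2*3) mod 5 = 1
x3 = s^2 - 2 x1 mod 5 = 1^2 - 2*4 = 3
y3 = s (x1 - x3) - y1 mod 5 = 1 * (4 - 3) - 3 = 3

2P = (3, 3)


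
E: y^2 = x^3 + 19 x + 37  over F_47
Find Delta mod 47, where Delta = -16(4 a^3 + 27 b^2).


4 a^3 + 27 b^2 = 4*19^3 + 27*37^2 = 27436 + 36963 = 64399
Delta = -16 * (64399) = -1030384
Delta mod 47 = 44

Delta = 44 (mod 47)


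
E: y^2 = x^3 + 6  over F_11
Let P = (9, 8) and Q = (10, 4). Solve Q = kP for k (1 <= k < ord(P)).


Enumerate multiples of P until we hit Q = (10, 4):
  1P = (9, 8)
  2P = (8, 1)
  3P = (10, 7)
  4P = (4, 9)
  5P = (2, 6)
  6P = (3, 0)
  7P = (2, 5)
  8P = (4, 2)
  9P = (10, 4)
Match found at i = 9.

k = 9


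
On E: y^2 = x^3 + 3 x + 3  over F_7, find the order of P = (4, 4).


Compute successive multiples of P until we hit O:
  1P = (4, 4)
  2P = (3, 5)
  3P = (1, 0)
  4P = (3, 2)
  5P = (4, 3)
  6P = O

ord(P) = 6


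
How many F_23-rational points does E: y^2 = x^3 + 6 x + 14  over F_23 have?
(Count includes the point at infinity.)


For each x in F_23, count y with y^2 = x^3 + 6 x + 14 mod 23:
  x = 3: RHS = 13, y in [6, 17]  -> 2 point(s)
  x = 5: RHS = 8, y in [10, 13]  -> 2 point(s)
  x = 6: RHS = 13, y in [6, 17]  -> 2 point(s)
  x = 7: RHS = 8, y in [10, 13]  -> 2 point(s)
  x = 10: RHS = 16, y in [4, 19]  -> 2 point(s)
  x = 11: RHS = 8, y in [10, 13]  -> 2 point(s)
  x = 13: RHS = 12, y in [9, 14]  -> 2 point(s)
  x = 14: RHS = 13, y in [6, 17]  -> 2 point(s)
  x = 15: RHS = 6, y in [11, 12]  -> 2 point(s)
  x = 19: RHS = 18, y in [8, 15]  -> 2 point(s)
Affine points: 20. Add the point at infinity: total = 21.

#E(F_23) = 21


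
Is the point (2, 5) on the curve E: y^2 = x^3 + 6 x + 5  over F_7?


Check whether y^2 = x^3 + 6 x + 5 (mod 7) for (x, y) = (2, 5).
LHS: y^2 = 5^2 mod 7 = 4
RHS: x^3 + 6 x + 5 = 2^3 + 6*2 + 5 mod 7 = 4
LHS = RHS

Yes, on the curve


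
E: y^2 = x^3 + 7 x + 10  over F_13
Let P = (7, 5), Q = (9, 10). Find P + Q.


P != Q, so use the chord formula.
s = (y2 - y1) / (x2 - x1) = (5) / (2) mod 13 = 9
x3 = s^2 - x1 - x2 mod 13 = 9^2 - 7 - 9 = 0
y3 = s (x1 - x3) - y1 mod 13 = 9 * (7 - 0) - 5 = 6

P + Q = (0, 6)


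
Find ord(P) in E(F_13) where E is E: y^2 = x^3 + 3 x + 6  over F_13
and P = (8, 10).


Compute successive multiples of P until we hit O:
  1P = (8, 10)
  2P = (10, 3)
  3P = (4, 2)
  4P = (5, 9)
  5P = (3, 9)
  6P = (1, 7)
  7P = (1, 6)
  8P = (3, 4)
  ... (continuing to 13P)
  13P = O

ord(P) = 13


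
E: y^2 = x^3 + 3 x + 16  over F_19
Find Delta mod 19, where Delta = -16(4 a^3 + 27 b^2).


4 a^3 + 27 b^2 = 4*3^3 + 27*16^2 = 108 + 6912 = 7020
Delta = -16 * (7020) = -112320
Delta mod 19 = 8

Delta = 8 (mod 19)


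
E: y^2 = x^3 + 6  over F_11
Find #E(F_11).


For each x in F_11, count y with y^2 = x^3 + 0 x + 6 mod 11:
  x = 2: RHS = 3, y in [5, 6]  -> 2 point(s)
  x = 3: RHS = 0, y in [0]  -> 1 point(s)
  x = 4: RHS = 4, y in [2, 9]  -> 2 point(s)
  x = 8: RHS = 1, y in [1, 10]  -> 2 point(s)
  x = 9: RHS = 9, y in [3, 8]  -> 2 point(s)
  x = 10: RHS = 5, y in [4, 7]  -> 2 point(s)
Affine points: 11. Add the point at infinity: total = 12.

#E(F_11) = 12


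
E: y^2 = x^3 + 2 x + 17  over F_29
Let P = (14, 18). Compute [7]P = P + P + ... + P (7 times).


k = 7 = 111_2 (binary, LSB first: 111)
Double-and-add from P = (14, 18):
  bit 0 = 1: acc = O + (14, 18) = (14, 18)
  bit 1 = 1: acc = (14, 18) + (6, 10) = (10, 15)
  bit 2 = 1: acc = (10, 15) + (11, 6) = (2, 0)

7P = (2, 0)


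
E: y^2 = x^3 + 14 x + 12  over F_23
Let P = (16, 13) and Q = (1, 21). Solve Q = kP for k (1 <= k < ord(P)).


Enumerate multiples of P until we hit Q = (1, 21):
  1P = (16, 13)
  2P = (14, 10)
  3P = (1, 21)
Match found at i = 3.

k = 3


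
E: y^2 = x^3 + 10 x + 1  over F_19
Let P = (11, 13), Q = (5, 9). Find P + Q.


P != Q, so use the chord formula.
s = (y2 - y1) / (x2 - x1) = (15) / (13) mod 19 = 7
x3 = s^2 - x1 - x2 mod 19 = 7^2 - 11 - 5 = 14
y3 = s (x1 - x3) - y1 mod 19 = 7 * (11 - 14) - 13 = 4

P + Q = (14, 4)


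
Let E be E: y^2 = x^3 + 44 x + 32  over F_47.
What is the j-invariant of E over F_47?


Delta = -16(4 a^3 + 27 b^2) mod 47 = 32
-1728 * (4 a)^3 = -1728 * (4*44)^3 mod 47 = 27
j = 27 * 32^(-1) mod 47 = 17

j = 17 (mod 47)


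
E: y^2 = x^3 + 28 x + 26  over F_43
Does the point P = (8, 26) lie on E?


Check whether y^2 = x^3 + 28 x + 26 (mod 43) for (x, y) = (8, 26).
LHS: y^2 = 26^2 mod 43 = 31
RHS: x^3 + 28 x + 26 = 8^3 + 28*8 + 26 mod 43 = 31
LHS = RHS

Yes, on the curve


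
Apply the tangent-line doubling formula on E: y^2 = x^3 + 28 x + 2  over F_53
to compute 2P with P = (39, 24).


Doubling: s = (3 x1^2 + a) / (2 y1)
s = (3*39^2 + 28) / (2*24) mod 53 = 4
x3 = s^2 - 2 x1 mod 53 = 4^2 - 2*39 = 44
y3 = s (x1 - x3) - y1 mod 53 = 4 * (39 - 44) - 24 = 9

2P = (44, 9)


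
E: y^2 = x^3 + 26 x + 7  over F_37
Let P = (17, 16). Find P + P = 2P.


Doubling: s = (3 x1^2 + a) / (2 y1)
s = (3*17^2 + 26) / (2*16) mod 37 = 36
x3 = s^2 - 2 x1 mod 37 = 36^2 - 2*17 = 4
y3 = s (x1 - x3) - y1 mod 37 = 36 * (17 - 4) - 16 = 8

2P = (4, 8)


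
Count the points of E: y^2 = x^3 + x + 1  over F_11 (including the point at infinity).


For each x in F_11, count y with y^2 = x^3 + 1 x + 1 mod 11:
  x = 0: RHS = 1, y in [1, 10]  -> 2 point(s)
  x = 1: RHS = 3, y in [5, 6]  -> 2 point(s)
  x = 2: RHS = 0, y in [0]  -> 1 point(s)
  x = 3: RHS = 9, y in [3, 8]  -> 2 point(s)
  x = 4: RHS = 3, y in [5, 6]  -> 2 point(s)
  x = 6: RHS = 3, y in [5, 6]  -> 2 point(s)
  x = 8: RHS = 4, y in [2, 9]  -> 2 point(s)
Affine points: 13. Add the point at infinity: total = 14.

#E(F_11) = 14


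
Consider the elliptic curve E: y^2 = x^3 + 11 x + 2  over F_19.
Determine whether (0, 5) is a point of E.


Check whether y^2 = x^3 + 11 x + 2 (mod 19) for (x, y) = (0, 5).
LHS: y^2 = 5^2 mod 19 = 6
RHS: x^3 + 11 x + 2 = 0^3 + 11*0 + 2 mod 19 = 2
LHS != RHS

No, not on the curve


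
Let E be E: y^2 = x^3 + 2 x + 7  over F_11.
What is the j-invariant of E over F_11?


Delta = -16(4 a^3 + 27 b^2) mod 11 = 1
-1728 * (4 a)^3 = -1728 * (4*2)^3 mod 11 = 5
j = 5 * 1^(-1) mod 11 = 5

j = 5 (mod 11)


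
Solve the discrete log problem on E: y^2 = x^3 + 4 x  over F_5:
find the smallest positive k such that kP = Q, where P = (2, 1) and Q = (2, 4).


Enumerate multiples of P until we hit Q = (2, 4):
  1P = (2, 1)
  2P = (0, 0)
  3P = (2, 4)
Match found at i = 3.

k = 3


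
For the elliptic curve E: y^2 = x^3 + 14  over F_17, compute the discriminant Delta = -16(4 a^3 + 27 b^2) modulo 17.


4 a^3 + 27 b^2 = 4*0^3 + 27*14^2 = 0 + 5292 = 5292
Delta = -16 * (5292) = -84672
Delta mod 17 = 5

Delta = 5 (mod 17)


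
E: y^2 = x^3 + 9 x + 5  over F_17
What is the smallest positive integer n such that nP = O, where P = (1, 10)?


Compute successive multiples of P until we hit O:
  1P = (1, 10)
  2P = (14, 6)
  3P = (3, 5)
  4P = (15, 8)
  5P = (9, 13)
  6P = (9, 4)
  7P = (15, 9)
  8P = (3, 12)
  ... (continuing to 11P)
  11P = O

ord(P) = 11


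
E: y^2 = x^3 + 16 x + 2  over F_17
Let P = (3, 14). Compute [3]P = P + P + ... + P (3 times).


k = 3 = 11_2 (binary, LSB first: 11)
Double-and-add from P = (3, 14):
  bit 0 = 1: acc = O + (3, 14) = (3, 14)
  bit 1 = 1: acc = (3, 14) + (9, 12) = (7, 10)

3P = (7, 10)


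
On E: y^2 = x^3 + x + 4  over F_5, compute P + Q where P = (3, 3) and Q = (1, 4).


P != Q, so use the chord formula.
s = (y2 - y1) / (x2 - x1) = (1) / (3) mod 5 = 2
x3 = s^2 - x1 - x2 mod 5 = 2^2 - 3 - 1 = 0
y3 = s (x1 - x3) - y1 mod 5 = 2 * (3 - 0) - 3 = 3

P + Q = (0, 3)


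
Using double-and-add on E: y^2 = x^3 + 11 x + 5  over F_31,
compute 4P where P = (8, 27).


k = 4 = 100_2 (binary, LSB first: 001)
Double-and-add from P = (8, 27):
  bit 0 = 0: acc unchanged = O
  bit 1 = 0: acc unchanged = O
  bit 2 = 1: acc = O + (19, 6) = (19, 6)

4P = (19, 6)


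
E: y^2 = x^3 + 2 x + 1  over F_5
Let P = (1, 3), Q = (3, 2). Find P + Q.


P != Q, so use the chord formula.
s = (y2 - y1) / (x2 - x1) = (4) / (2) mod 5 = 2
x3 = s^2 - x1 - x2 mod 5 = 2^2 - 1 - 3 = 0
y3 = s (x1 - x3) - y1 mod 5 = 2 * (1 - 0) - 3 = 4

P + Q = (0, 4)


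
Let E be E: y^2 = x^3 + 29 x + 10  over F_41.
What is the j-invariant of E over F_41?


Delta = -16(4 a^3 + 27 b^2) mod 41 = 29
-1728 * (4 a)^3 = -1728 * (4*29)^3 mod 41 = 8
j = 8 * 29^(-1) mod 41 = 13

j = 13 (mod 41)


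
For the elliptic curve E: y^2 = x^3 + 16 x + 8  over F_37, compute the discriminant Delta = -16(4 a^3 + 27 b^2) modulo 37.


4 a^3 + 27 b^2 = 4*16^3 + 27*8^2 = 16384 + 1728 = 18112
Delta = -16 * (18112) = -289792
Delta mod 37 = 29

Delta = 29 (mod 37)


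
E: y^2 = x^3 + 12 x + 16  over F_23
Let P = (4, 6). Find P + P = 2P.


Doubling: s = (3 x1^2 + a) / (2 y1)
s = (3*4^2 + 12) / (2*6) mod 23 = 5
x3 = s^2 - 2 x1 mod 23 = 5^2 - 2*4 = 17
y3 = s (x1 - x3) - y1 mod 23 = 5 * (4 - 17) - 6 = 21

2P = (17, 21)


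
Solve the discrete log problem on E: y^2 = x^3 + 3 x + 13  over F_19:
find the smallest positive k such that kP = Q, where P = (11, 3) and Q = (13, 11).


Enumerate multiples of P until we hit Q = (13, 11):
  1P = (11, 3)
  2P = (13, 8)
  3P = (6, 0)
  4P = (13, 11)
Match found at i = 4.

k = 4


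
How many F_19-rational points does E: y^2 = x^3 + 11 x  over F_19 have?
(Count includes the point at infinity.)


For each x in F_19, count y with y^2 = x^3 + 11 x + 0 mod 19:
  x = 0: RHS = 0, y in [0]  -> 1 point(s)
  x = 2: RHS = 11, y in [7, 12]  -> 2 point(s)
  x = 5: RHS = 9, y in [3, 16]  -> 2 point(s)
  x = 6: RHS = 16, y in [4, 15]  -> 2 point(s)
  x = 8: RHS = 11, y in [7, 12]  -> 2 point(s)
  x = 9: RHS = 11, y in [7, 12]  -> 2 point(s)
  x = 12: RHS = 17, y in [6, 13]  -> 2 point(s)
  x = 15: RHS = 6, y in [5, 14]  -> 2 point(s)
  x = 16: RHS = 16, y in [4, 15]  -> 2 point(s)
  x = 18: RHS = 7, y in [8, 11]  -> 2 point(s)
Affine points: 19. Add the point at infinity: total = 20.

#E(F_19) = 20


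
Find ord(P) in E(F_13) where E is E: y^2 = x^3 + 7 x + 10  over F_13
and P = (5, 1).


Compute successive multiples of P until we hit O:
  1P = (5, 1)
  2P = (7, 8)
  3P = (10, 1)
  4P = (11, 12)
  5P = (0, 6)
  6P = (9, 3)
  7P = (9, 10)
  8P = (0, 7)
  ... (continuing to 13P)
  13P = O

ord(P) = 13


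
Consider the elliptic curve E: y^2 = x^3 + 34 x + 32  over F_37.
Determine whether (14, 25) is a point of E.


Check whether y^2 = x^3 + 34 x + 32 (mod 37) for (x, y) = (14, 25).
LHS: y^2 = 25^2 mod 37 = 33
RHS: x^3 + 34 x + 32 = 14^3 + 34*14 + 32 mod 37 = 33
LHS = RHS

Yes, on the curve
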